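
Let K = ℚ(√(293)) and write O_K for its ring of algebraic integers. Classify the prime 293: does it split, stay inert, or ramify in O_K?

d = 293 ≡ 1 (mod 4), so O_K = ℤ[(1+√293)/2] and disc(K) = d = 293.
293 divides disc(K) = 293, so 293 ramifies.

ramified — (293) = 𝔭²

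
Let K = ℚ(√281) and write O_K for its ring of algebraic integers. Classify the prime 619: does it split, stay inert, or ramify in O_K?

d = 281 ≡ 1 (mod 4), so O_K = ℤ[(1+√281)/2] and disc(K) = d = 281.
disc(K) = 281 is not divisible by 619; 619 is unramified.
(281/619) = 281^309 mod 619 = 1, giving Legendre symbol 1.
(281/619) = 1, so 619 splits.

split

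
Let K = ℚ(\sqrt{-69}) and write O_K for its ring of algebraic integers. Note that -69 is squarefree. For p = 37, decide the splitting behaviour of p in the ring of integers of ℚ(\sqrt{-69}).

-69 mod 4 = 3, hence disc K = 4·(-69) = -276 and O_K = ℤ[√-69].
disc(K) = -276 is not divisible by 37; 37 is unramified.
Compute (-69/37) via Euler: 5^((37-1)/2) mod 37 = 36, so (-69/37) = -1.
Legendre symbol -1 ⇒ 37 is inert.

p is inert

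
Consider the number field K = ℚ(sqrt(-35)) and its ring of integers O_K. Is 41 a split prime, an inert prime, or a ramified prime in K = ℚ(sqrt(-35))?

remains prime (inert)

d = -35 ≡ 1 (mod 4), so O_K = ℤ[(1+√-35)/2] and disc(K) = d = -35.
Since gcd(41, -35) = 1 the prime 41 does not ramify.
(-35/41) = 6^20 mod 41 = 40, giving Legendre symbol -1.
Legendre symbol -1 ⇒ 41 is inert.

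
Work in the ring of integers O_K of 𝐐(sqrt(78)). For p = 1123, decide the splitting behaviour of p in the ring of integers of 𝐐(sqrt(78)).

78 mod 4 = 2, hence disc K = 4·78 = 312 and O_K = ℤ[√78].
1123 ∤ 312, so 1123 is unramified.
Compute (78/1123) via Euler: 78^((1123-1)/2) mod 1123 = 1122, so (78/1123) = -1.
d is a non-residue mod p, hence 1123 remains inert in O_K.

inert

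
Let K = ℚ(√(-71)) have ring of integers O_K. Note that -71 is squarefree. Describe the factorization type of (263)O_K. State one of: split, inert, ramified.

263 splits in O_K

d = -71 ≡ 1 (mod 4), so O_K = ℤ[(1+√-71)/2] and disc(K) = d = -71.
disc(K) = -71 is not divisible by 263; 263 is unramified.
Euler's criterion: (-71)^131 mod 263 = 1. Thus (-71|263) = 1.
Legendre symbol 1 ⇒ 263 is split.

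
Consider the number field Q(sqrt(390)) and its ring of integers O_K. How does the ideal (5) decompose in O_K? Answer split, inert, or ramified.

p ramifies

d = 390 ≡ 2 (mod 4), so O_K = ℤ[√390] and disc(K) = 4d = 1560.
Ramification test: 5 | 1560. The prime 5 ramifies in K.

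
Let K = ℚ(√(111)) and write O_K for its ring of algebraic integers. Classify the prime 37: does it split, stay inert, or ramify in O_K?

d = 111 ≡ 3 (mod 4), so O_K = ℤ[√111] and disc(K) = 4d = 444.
37 divides disc(K) = 444, so 37 ramifies.

ramifies in O_K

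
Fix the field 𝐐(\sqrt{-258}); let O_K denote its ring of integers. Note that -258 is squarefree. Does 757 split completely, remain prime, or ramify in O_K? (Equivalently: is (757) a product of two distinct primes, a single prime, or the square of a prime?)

split — (757) = 𝔭₁𝔭₂ with 𝔭₁ ≠ 𝔭₂

-258 mod 4 = 2, hence disc K = 4·(-258) = -1032 and O_K = ℤ[√-258].
Since gcd(757, -1032) = 1 the prime 757 does not ramify.
Euler's criterion: (-258)^378 mod 757 = 1. Thus (-258|757) = 1.
d is a quadratic residue mod p, hence 757 splits in O_K.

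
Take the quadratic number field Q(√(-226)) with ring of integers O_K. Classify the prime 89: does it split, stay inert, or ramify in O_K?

d = -226 ≡ 2 (mod 4), so O_K = ℤ[√-226] and disc(K) = 4d = -904.
Since gcd(89, -904) = 1 the prime 89 does not ramify.
(-226/89) = 41^44 mod 89 = 88, giving Legendre symbol -1.
Legendre symbol -1 ⇒ 89 is inert.

remains prime (inert)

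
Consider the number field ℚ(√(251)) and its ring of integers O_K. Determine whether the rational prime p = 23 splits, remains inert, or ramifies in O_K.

d = 251 ≡ 3 (mod 4), so O_K = ℤ[√251] and disc(K) = 4d = 1004.
23 ∤ 1004, so 23 is unramified.
Compute (251/23) via Euler: 21^((23-1)/2) mod 23 = 22, so (251/23) = -1.
d is a non-residue mod p, hence 23 remains inert in O_K.

remains prime (inert)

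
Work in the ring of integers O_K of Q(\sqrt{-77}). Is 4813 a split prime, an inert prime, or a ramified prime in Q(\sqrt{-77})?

-77 mod 4 = 3, hence disc K = 4·(-77) = -308 and O_K = ℤ[√-77].
4813 ∤ -308, so 4813 is unramified.
Euler's criterion: (-77)^2406 mod 4813 = 4812. Thus (-77|4813) = -1.
d is a non-residue mod p, hence 4813 remains inert in O_K.

inert — (4813) stays prime in O_K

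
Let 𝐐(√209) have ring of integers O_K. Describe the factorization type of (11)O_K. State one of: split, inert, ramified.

ramified

Since 209 ≡ 1 mod 4, the ring of integers is ℤ[(1+√209)/2] with discriminant 209.
11 divides disc(K) = 209, so 11 ramifies.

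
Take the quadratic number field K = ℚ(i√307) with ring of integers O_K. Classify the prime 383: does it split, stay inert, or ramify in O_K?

d = -307 ≡ 1 (mod 4), so O_K = ℤ[(1+√-307)/2] and disc(K) = d = -307.
383 ∤ -307, so 383 is unramified.
Legendre symbol by Euler's criterion: (-307/383) ≡ (-307)^191 ≡ 1 (mod 383), i.e. (-307/383) = 1.
d is a quadratic residue mod p, hence 383 splits in O_K.

split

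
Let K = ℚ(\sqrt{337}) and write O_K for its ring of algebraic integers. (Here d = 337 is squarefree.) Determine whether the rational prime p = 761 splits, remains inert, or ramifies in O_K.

Since 337 ≡ 1 mod 4, the ring of integers is ℤ[(1+√337)/2] with discriminant 337.
Since gcd(761, 337) = 1 the prime 761 does not ramify.
Compute (337/761) via Euler: 337^((761-1)/2) mod 761 = 760, so (337/761) = -1.
d is a non-residue mod p, hence 761 remains inert in O_K.

remains prime (inert)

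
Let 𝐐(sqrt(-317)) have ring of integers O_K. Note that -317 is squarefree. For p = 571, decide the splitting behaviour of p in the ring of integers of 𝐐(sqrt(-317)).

remains prime (inert)

-317 mod 4 = 3, hence disc K = 4·(-317) = -1268 and O_K = ℤ[√-317].
571 ∤ -1268, so 571 is unramified.
(-317/571) = 254^285 mod 571 = 570, giving Legendre symbol -1.
(-317/571) = -1, so 571 is inert.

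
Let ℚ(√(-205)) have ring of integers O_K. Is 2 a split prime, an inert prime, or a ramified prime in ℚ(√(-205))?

d = -205 ≡ 3 (mod 4), so O_K = ℤ[√-205] and disc(K) = 4d = -820.
2 divides disc(K) = -820, so 2 ramifies.

2 is ramified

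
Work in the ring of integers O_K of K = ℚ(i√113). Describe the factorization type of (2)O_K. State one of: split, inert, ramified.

ramified — (2) = 𝔭²

d = -113 ≡ 3 (mod 4), so O_K = ℤ[√-113] and disc(K) = 4d = -452.
2 divides disc(K) = -452, so 2 ramifies.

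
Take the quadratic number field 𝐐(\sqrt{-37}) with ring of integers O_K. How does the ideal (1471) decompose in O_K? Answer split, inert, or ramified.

remains prime (inert)

-37 mod 4 = 3, hence disc K = 4·(-37) = -148 and O_K = ℤ[√-37].
1471 ∤ -148, so 1471 is unramified.
Euler's criterion: (-37)^735 mod 1471 = 1470. Thus (-37|1471) = -1.
(-37/1471) = -1, so 1471 is inert.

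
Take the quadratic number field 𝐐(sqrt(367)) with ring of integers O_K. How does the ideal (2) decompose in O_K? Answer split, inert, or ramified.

ramified

367 mod 4 = 3, hence disc K = 4·367 = 1468 and O_K = ℤ[√367].
2 divides disc(K) = 1468, so 2 ramifies.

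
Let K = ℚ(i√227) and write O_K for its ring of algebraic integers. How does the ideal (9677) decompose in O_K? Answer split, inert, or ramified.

Since -227 ≡ 1 mod 4, the ring of integers is ℤ[(1+√-227)/2] with discriminant -227.
9677 ∤ -227, so 9677 is unramified.
Legendre symbol by Euler's criterion: (-227/9677) ≡ (-227)^4838 ≡ 9676 (mod 9677), i.e. (-227/9677) = -1.
(-227/9677) = -1, so 9677 is inert.

p is inert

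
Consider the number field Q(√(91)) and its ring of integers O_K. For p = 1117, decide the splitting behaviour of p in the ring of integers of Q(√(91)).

p splits

91 mod 4 = 3, hence disc K = 4·91 = 364 and O_K = ℤ[√91].
disc(K) = 364 is not divisible by 1117; 1117 is unramified.
(91/1117) = 91^558 mod 1117 = 1, giving Legendre symbol 1.
d is a quadratic residue mod p, hence 1117 splits in O_K.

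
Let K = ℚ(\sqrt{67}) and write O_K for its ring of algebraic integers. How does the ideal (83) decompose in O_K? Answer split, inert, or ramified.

inert — (83) stays prime in O_K

d = 67 ≡ 3 (mod 4), so O_K = ℤ[√67] and disc(K) = 4d = 268.
83 ∤ 268, so 83 is unramified.
Euler's criterion: 67^41 mod 83 = 82. Thus (67|83) = -1.
Legendre symbol -1 ⇒ 83 is inert.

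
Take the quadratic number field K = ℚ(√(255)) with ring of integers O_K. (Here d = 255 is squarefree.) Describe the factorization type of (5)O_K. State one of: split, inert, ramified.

Since 255 ≢ 1 mod 4, the ring of integers is ℤ[√255] with discriminant 4·255 = 1020.
Ramification test: 5 | 1020. The prime 5 ramifies in K.

ramified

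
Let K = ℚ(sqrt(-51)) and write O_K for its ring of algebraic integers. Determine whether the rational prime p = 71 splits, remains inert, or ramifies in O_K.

71 splits in O_K

Since -51 ≡ 1 mod 4, the ring of integers is ℤ[(1+√-51)/2] with discriminant -51.
Since gcd(71, -51) = 1 the prime 71 does not ramify.
Compute (-51/71) via Euler: 20^((71-1)/2) mod 71 = 1, so (-51/71) = 1.
(-51/71) = 1, so 71 splits.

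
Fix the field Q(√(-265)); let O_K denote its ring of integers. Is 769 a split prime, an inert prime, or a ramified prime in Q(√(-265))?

d = -265 ≡ 3 (mod 4), so O_K = ℤ[√-265] and disc(K) = 4d = -1060.
disc(K) = -1060 is not divisible by 769; 769 is unramified.
(-265/769) = 504^384 mod 769 = 768, giving Legendre symbol -1.
d is a non-residue mod p, hence 769 remains inert in O_K.

inert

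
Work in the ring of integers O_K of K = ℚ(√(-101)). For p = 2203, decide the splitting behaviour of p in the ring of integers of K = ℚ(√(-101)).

inert

Since -101 ≢ 1 mod 4, the ring of integers is ℤ[√-101] with discriminant 4·(-101) = -404.
Since gcd(2203, -404) = 1 the prime 2203 does not ramify.
Compute (-101/2203) via Euler: 2102^((2203-1)/2) mod 2203 = 2202, so (-101/2203) = -1.
(-101/2203) = -1, so 2203 is inert.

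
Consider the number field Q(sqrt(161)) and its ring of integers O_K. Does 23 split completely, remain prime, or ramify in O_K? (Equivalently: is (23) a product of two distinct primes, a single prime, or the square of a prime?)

d = 161 ≡ 1 (mod 4), so O_K = ℤ[(1+√161)/2] and disc(K) = d = 161.
Ramification test: 23 | 161. The prime 23 ramifies in K.

23 is ramified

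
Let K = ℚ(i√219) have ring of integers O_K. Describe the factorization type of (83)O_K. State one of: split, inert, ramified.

split

-219 mod 4 = 1, hence disc K = -219 and O_K = ℤ[(1+√-219)/2].
83 ∤ -219, so 83 is unramified.
Compute (-219/83) via Euler: 30^((83-1)/2) mod 83 = 1, so (-219/83) = 1.
Legendre symbol 1 ⇒ 83 is split.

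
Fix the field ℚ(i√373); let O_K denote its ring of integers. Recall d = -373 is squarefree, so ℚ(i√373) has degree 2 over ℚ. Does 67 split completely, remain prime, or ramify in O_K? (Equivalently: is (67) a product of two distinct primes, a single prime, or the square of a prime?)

-373 mod 4 = 3, hence disc K = 4·(-373) = -1492 and O_K = ℤ[√-373].
Since gcd(67, -1492) = 1 the prime 67 does not ramify.
(-373/67) = 29^33 mod 67 = 1, giving Legendre symbol 1.
(-373/67) = 1, so 67 splits.

split — (67) = 𝔭₁𝔭₂ with 𝔭₁ ≠ 𝔭₂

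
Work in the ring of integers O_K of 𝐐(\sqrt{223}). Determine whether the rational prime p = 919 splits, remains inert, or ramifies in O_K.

splits completely

Since 223 ≢ 1 mod 4, the ring of integers is ℤ[√223] with discriminant 4·223 = 892.
919 ∤ 892, so 919 is unramified.
(223/919) = 223^459 mod 919 = 1, giving Legendre symbol 1.
Legendre symbol 1 ⇒ 919 is split.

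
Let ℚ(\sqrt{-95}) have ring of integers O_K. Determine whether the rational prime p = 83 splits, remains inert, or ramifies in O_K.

p is inert

Since -95 ≡ 1 mod 4, the ring of integers is ℤ[(1+√-95)/2] with discriminant -95.
Since gcd(83, -95) = 1 the prime 83 does not ramify.
Compute (-95/83) via Euler: 71^((83-1)/2) mod 83 = 82, so (-95/83) = -1.
Legendre symbol -1 ⇒ 83 is inert.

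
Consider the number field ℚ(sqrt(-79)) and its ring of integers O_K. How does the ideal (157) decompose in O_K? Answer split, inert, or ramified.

Since -79 ≡ 1 mod 4, the ring of integers is ℤ[(1+√-79)/2] with discriminant -79.
157 ∤ -79, so 157 is unramified.
Euler's criterion: (-79)^78 mod 157 = 156. Thus (-79|157) = -1.
Legendre symbol -1 ⇒ 157 is inert.

inert — (157) stays prime in O_K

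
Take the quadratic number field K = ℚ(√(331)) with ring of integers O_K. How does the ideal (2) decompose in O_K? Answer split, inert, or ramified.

Since 331 ≢ 1 mod 4, the ring of integers is ℤ[√331] with discriminant 4·331 = 1324.
Ramification test: 2 | 1324. The prime 2 ramifies in K.

ramified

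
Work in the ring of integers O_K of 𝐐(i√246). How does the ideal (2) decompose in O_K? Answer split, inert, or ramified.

-246 mod 4 = 2, hence disc K = 4·(-246) = -984 and O_K = ℤ[√-246].
Ramification test: 2 | -984. The prime 2 ramifies in K.

ramified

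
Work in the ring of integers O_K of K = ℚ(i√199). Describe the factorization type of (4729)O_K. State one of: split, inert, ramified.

-199 mod 4 = 1, hence disc K = -199 and O_K = ℤ[(1+√-199)/2].
4729 ∤ -199, so 4729 is unramified.
(-199/4729) = 4530^2364 mod 4729 = 4728, giving Legendre symbol -1.
d is a non-residue mod p, hence 4729 remains inert in O_K.

p is inert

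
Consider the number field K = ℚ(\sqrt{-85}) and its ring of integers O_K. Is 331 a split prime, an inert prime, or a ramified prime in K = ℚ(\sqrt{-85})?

d = -85 ≡ 3 (mod 4), so O_K = ℤ[√-85] and disc(K) = 4d = -340.
Since gcd(331, -340) = 1 the prime 331 does not ramify.
Legendre symbol by Euler's criterion: (-85/331) ≡ (-85)^165 ≡ 330 (mod 331), i.e. (-85/331) = -1.
(-85/331) = -1, so 331 is inert.

331 remains inert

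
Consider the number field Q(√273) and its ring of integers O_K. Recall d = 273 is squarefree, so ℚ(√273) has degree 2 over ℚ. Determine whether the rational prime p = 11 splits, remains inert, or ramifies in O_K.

split — (11) = 𝔭₁𝔭₂ with 𝔭₁ ≠ 𝔭₂

273 mod 4 = 1, hence disc K = 273 and O_K = ℤ[(1+√273)/2].
disc(K) = 273 is not divisible by 11; 11 is unramified.
Euler's criterion: 273^5 mod 11 = 1. Thus (273|11) = 1.
d is a quadratic residue mod p, hence 11 splits in O_K.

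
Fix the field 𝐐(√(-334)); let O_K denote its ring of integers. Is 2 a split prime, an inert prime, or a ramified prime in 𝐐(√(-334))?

d = -334 ≡ 2 (mod 4), so O_K = ℤ[√-334] and disc(K) = 4d = -1336.
disc(K) = -1336 = 2·(-668), so p = 2 is ramified.

ramified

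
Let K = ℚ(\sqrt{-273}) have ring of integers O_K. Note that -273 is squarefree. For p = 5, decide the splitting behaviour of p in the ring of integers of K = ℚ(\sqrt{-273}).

inert

d = -273 ≡ 3 (mod 4), so O_K = ℤ[√-273] and disc(K) = 4d = -1092.
Since gcd(5, -1092) = 1 the prime 5 does not ramify.
Legendre symbol by Euler's criterion: (-273/5) ≡ (-273)^2 ≡ 4 (mod 5), i.e. (-273/5) = -1.
d is a non-residue mod p, hence 5 remains inert in O_K.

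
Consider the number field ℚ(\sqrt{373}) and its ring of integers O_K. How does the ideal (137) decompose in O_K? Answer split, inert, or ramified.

373 mod 4 = 1, hence disc K = 373 and O_K = ℤ[(1+√373)/2].
disc(K) = 373 is not divisible by 137; 137 is unramified.
Legendre symbol by Euler's criterion: (373/137) ≡ 373^68 ≡ 1 (mod 137), i.e. (373/137) = 1.
(373/137) = 1, so 137 splits.

split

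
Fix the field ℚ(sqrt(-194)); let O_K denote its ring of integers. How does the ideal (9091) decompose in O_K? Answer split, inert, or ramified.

p splits

-194 mod 4 = 2, hence disc K = 4·(-194) = -776 and O_K = ℤ[√-194].
9091 ∤ -776, so 9091 is unramified.
(-194/9091) = 8897^4545 mod 9091 = 1, giving Legendre symbol 1.
Legendre symbol 1 ⇒ 9091 is split.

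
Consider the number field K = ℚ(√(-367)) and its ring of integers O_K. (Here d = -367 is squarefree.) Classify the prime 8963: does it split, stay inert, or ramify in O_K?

d = -367 ≡ 1 (mod 4), so O_K = ℤ[(1+√-367)/2] and disc(K) = d = -367.
8963 ∤ -367, so 8963 is unramified.
Legendre symbol by Euler's criterion: (-367/8963) ≡ (-367)^4481 ≡ 8962 (mod 8963), i.e. (-367/8963) = -1.
(-367/8963) = -1, so 8963 is inert.

8963 remains inert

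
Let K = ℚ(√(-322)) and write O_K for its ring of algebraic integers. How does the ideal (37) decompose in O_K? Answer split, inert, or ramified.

Since -322 ≢ 1 mod 4, the ring of integers is ℤ[√-322] with discriminant 4·(-322) = -1288.
disc(K) = -1288 is not divisible by 37; 37 is unramified.
Euler's criterion: (-322)^18 mod 37 = 1. Thus (-322|37) = 1.
Legendre symbol 1 ⇒ 37 is split.

p splits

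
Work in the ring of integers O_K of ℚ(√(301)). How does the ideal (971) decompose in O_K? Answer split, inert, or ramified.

remains prime (inert)

d = 301 ≡ 1 (mod 4), so O_K = ℤ[(1+√301)/2] and disc(K) = d = 301.
disc(K) = 301 is not divisible by 971; 971 is unramified.
(301/971) = 301^485 mod 971 = 970, giving Legendre symbol -1.
Legendre symbol -1 ⇒ 971 is inert.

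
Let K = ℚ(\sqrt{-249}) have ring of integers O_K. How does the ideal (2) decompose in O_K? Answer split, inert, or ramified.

Since -249 ≢ 1 mod 4, the ring of integers is ℤ[√-249] with discriminant 4·(-249) = -996.
disc(K) = -996 = 2·(-498), so p = 2 is ramified.

ramifies in O_K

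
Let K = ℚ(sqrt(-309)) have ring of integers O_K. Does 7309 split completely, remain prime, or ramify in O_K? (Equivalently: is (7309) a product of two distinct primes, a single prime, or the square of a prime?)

-309 mod 4 = 3, hence disc K = 4·(-309) = -1236 and O_K = ℤ[√-309].
disc(K) = -1236 is not divisible by 7309; 7309 is unramified.
Euler's criterion: (-309)^3654 mod 7309 = 7308. Thus (-309|7309) = -1.
Legendre symbol -1 ⇒ 7309 is inert.

inert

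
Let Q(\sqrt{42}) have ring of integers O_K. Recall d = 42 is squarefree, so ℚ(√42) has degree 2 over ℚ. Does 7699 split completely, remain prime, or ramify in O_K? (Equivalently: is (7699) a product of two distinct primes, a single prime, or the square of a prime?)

split

42 mod 4 = 2, hence disc K = 4·42 = 168 and O_K = ℤ[√42].
Since gcd(7699, 168) = 1 the prime 7699 does not ramify.
Compute (42/7699) via Euler: 42^((7699-1)/2) mod 7699 = 1, so (42/7699) = 1.
Legendre symbol 1 ⇒ 7699 is split.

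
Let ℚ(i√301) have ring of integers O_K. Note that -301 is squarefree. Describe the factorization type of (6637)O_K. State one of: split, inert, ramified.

splits completely

-301 mod 4 = 3, hence disc K = 4·(-301) = -1204 and O_K = ℤ[√-301].
disc(K) = -1204 is not divisible by 6637; 6637 is unramified.
Compute (-301/6637) via Euler: 6336^((6637-1)/2) mod 6637 = 1, so (-301/6637) = 1.
(-301/6637) = 1, so 6637 splits.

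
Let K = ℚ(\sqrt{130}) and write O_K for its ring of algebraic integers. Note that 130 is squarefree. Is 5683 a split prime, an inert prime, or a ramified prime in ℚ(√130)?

130 mod 4 = 2, hence disc K = 4·130 = 520 and O_K = ℤ[√130].
disc(K) = 520 is not divisible by 5683; 5683 is unramified.
Compute (130/5683) via Euler: 130^((5683-1)/2) mod 5683 = 5682, so (130/5683) = -1.
d is a non-residue mod p, hence 5683 remains inert in O_K.

inert — (5683) stays prime in O_K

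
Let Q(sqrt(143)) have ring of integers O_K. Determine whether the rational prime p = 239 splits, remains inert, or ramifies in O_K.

inert — (239) stays prime in O_K

d = 143 ≡ 3 (mod 4), so O_K = ℤ[√143] and disc(K) = 4d = 572.
Since gcd(239, 572) = 1 the prime 239 does not ramify.
Legendre symbol by Euler's criterion: (143/239) ≡ 143^119 ≡ 238 (mod 239), i.e. (143/239) = -1.
(143/239) = -1, so 239 is inert.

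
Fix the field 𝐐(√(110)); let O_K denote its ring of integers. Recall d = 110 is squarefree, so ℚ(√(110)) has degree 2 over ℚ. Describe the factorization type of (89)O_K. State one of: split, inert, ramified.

split

d = 110 ≡ 2 (mod 4), so O_K = ℤ[√110] and disc(K) = 4d = 440.
disc(K) = 440 is not divisible by 89; 89 is unramified.
(110/89) = 21^44 mod 89 = 1, giving Legendre symbol 1.
d is a quadratic residue mod p, hence 89 splits in O_K.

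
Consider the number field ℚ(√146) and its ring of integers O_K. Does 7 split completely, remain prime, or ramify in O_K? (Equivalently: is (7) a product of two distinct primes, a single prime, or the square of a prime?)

d = 146 ≡ 2 (mod 4), so O_K = ℤ[√146] and disc(K) = 4d = 584.
Since gcd(7, 584) = 1 the prime 7 does not ramify.
Legendre symbol by Euler's criterion: (146/7) ≡ 146^3 ≡ 6 (mod 7), i.e. (146/7) = -1.
d is a non-residue mod p, hence 7 remains inert in O_K.

p is inert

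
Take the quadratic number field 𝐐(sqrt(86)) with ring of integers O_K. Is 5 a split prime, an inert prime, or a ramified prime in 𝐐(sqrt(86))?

Since 86 ≢ 1 mod 4, the ring of integers is ℤ[√86] with discriminant 4·86 = 344.
disc(K) = 344 is not divisible by 5; 5 is unramified.
Legendre symbol by Euler's criterion: (86/5) ≡ 86^2 ≡ 1 (mod 5), i.e. (86/5) = 1.
Legendre symbol 1 ⇒ 5 is split.

p splits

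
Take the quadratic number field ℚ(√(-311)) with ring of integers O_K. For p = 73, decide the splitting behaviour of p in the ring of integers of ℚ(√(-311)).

-311 mod 4 = 1, hence disc K = -311 and O_K = ℤ[(1+√-311)/2].
73 ∤ -311, so 73 is unramified.
Euler's criterion: (-311)^36 mod 73 = 1. Thus (-311|73) = 1.
(-311/73) = 1, so 73 splits.

73 splits in O_K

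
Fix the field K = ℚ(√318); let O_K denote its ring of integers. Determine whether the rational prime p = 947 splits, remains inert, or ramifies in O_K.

Since 318 ≢ 1 mod 4, the ring of integers is ℤ[√318] with discriminant 4·318 = 1272.
disc(K) = 1272 is not divisible by 947; 947 is unramified.
Euler's criterion: 318^473 mod 947 = 946. Thus (318|947) = -1.
d is a non-residue mod p, hence 947 remains inert in O_K.

947 remains inert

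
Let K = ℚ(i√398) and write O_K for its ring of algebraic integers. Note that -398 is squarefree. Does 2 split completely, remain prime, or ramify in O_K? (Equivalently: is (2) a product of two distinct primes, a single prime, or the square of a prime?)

ramified

Since -398 ≢ 1 mod 4, the ring of integers is ℤ[√-398] with discriminant 4·(-398) = -1592.
Ramification test: 2 | -1592. The prime 2 ramifies in K.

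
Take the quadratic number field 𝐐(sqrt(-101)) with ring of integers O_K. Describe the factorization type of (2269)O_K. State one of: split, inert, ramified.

split — (2269) = 𝔭₁𝔭₂ with 𝔭₁ ≠ 𝔭₂

Since -101 ≢ 1 mod 4, the ring of integers is ℤ[√-101] with discriminant 4·(-101) = -404.
Since gcd(2269, -404) = 1 the prime 2269 does not ramify.
Euler's criterion: (-101)^1134 mod 2269 = 1. Thus (-101|2269) = 1.
d is a quadratic residue mod p, hence 2269 splits in O_K.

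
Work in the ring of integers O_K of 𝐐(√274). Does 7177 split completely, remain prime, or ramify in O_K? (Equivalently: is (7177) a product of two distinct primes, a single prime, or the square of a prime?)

7177 remains inert

d = 274 ≡ 2 (mod 4), so O_K = ℤ[√274] and disc(K) = 4d = 1096.
disc(K) = 1096 is not divisible by 7177; 7177 is unramified.
Legendre symbol by Euler's criterion: (274/7177) ≡ 274^3588 ≡ 7176 (mod 7177), i.e. (274/7177) = -1.
(274/7177) = -1, so 7177 is inert.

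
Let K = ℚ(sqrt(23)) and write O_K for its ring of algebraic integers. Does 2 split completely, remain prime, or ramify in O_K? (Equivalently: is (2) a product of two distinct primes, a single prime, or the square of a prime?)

ramifies in O_K

d = 23 ≡ 3 (mod 4), so O_K = ℤ[√23] and disc(K) = 4d = 92.
2 divides disc(K) = 92, so 2 ramifies.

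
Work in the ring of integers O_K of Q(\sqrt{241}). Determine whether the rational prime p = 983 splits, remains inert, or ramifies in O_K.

d = 241 ≡ 1 (mod 4), so O_K = ℤ[(1+√241)/2] and disc(K) = d = 241.
983 ∤ 241, so 983 is unramified.
Compute (241/983) via Euler: 241^((983-1)/2) mod 983 = 982, so (241/983) = -1.
(241/983) = -1, so 983 is inert.

remains prime (inert)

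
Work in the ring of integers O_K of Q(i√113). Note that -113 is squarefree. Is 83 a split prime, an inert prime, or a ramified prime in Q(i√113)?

remains prime (inert)

Since -113 ≢ 1 mod 4, the ring of integers is ℤ[√-113] with discriminant 4·(-113) = -452.
Since gcd(83, -452) = 1 the prime 83 does not ramify.
(-113/83) = 53^41 mod 83 = 82, giving Legendre symbol -1.
(-113/83) = -1, so 83 is inert.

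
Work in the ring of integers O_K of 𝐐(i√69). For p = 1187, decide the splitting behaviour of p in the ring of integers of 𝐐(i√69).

remains prime (inert)

Since -69 ≢ 1 mod 4, the ring of integers is ℤ[√-69] with discriminant 4·(-69) = -276.
1187 ∤ -276, so 1187 is unramified.
Legendre symbol by Euler's criterion: (-69/1187) ≡ (-69)^593 ≡ 1186 (mod 1187), i.e. (-69/1187) = -1.
(-69/1187) = -1, so 1187 is inert.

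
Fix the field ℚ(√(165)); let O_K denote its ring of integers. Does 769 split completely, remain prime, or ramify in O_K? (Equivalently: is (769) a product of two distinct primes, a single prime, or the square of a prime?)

165 mod 4 = 1, hence disc K = 165 and O_K = ℤ[(1+√165)/2].
disc(K) = 165 is not divisible by 769; 769 is unramified.
Compute (165/769) via Euler: 165^((769-1)/2) mod 769 = 768, so (165/769) = -1.
(165/769) = -1, so 769 is inert.

769 remains inert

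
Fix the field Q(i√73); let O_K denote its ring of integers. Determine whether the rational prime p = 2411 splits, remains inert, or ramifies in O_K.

-73 mod 4 = 3, hence disc K = 4·(-73) = -292 and O_K = ℤ[√-73].
2411 ∤ -292, so 2411 is unramified.
Compute (-73/2411) via Euler: 2338^((2411-1)/2) mod 2411 = 2410, so (-73/2411) = -1.
Legendre symbol -1 ⇒ 2411 is inert.

inert — (2411) stays prime in O_K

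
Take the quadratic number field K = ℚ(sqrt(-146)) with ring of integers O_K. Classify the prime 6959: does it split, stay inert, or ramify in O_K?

inert — (6959) stays prime in O_K

Since -146 ≢ 1 mod 4, the ring of integers is ℤ[√-146] with discriminant 4·(-146) = -584.
Since gcd(6959, -584) = 1 the prime 6959 does not ramify.
Legendre symbol by Euler's criterion: (-146/6959) ≡ (-146)^3479 ≡ 6958 (mod 6959), i.e. (-146/6959) = -1.
(-146/6959) = -1, so 6959 is inert.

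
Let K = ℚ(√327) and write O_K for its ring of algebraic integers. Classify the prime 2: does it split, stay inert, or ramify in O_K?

2 is ramified

d = 327 ≡ 3 (mod 4), so O_K = ℤ[√327] and disc(K) = 4d = 1308.
Ramification test: 2 | 1308. The prime 2 ramifies in K.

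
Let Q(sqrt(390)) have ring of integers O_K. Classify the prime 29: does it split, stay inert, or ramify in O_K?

p splits

Since 390 ≢ 1 mod 4, the ring of integers is ℤ[√390] with discriminant 4·390 = 1560.
disc(K) = 1560 is not divisible by 29; 29 is unramified.
Compute (390/29) via Euler: 13^((29-1)/2) mod 29 = 1, so (390/29) = 1.
d is a quadratic residue mod p, hence 29 splits in O_K.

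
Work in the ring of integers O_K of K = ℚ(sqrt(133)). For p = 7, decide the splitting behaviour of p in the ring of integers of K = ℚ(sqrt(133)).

ramifies in O_K

Since 133 ≡ 1 mod 4, the ring of integers is ℤ[(1+√133)/2] with discriminant 133.
disc(K) = 133 = 7·19, so p = 7 is ramified.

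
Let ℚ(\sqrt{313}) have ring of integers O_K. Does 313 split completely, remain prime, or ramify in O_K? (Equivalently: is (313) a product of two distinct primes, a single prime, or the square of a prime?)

313 mod 4 = 1, hence disc K = 313 and O_K = ℤ[(1+√313)/2].
313 divides disc(K) = 313, so 313 ramifies.

p ramifies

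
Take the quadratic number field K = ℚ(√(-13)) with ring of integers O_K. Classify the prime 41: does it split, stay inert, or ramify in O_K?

-13 mod 4 = 3, hence disc K = 4·(-13) = -52 and O_K = ℤ[√-13].
Since gcd(41, -52) = 1 the prime 41 does not ramify.
Compute (-13/41) via Euler: 28^((41-1)/2) mod 41 = 40, so (-13/41) = -1.
Legendre symbol -1 ⇒ 41 is inert.

inert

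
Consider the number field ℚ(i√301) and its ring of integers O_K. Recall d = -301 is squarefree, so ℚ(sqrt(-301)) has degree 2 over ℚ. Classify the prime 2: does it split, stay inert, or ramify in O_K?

p ramifies

-301 mod 4 = 3, hence disc K = 4·(-301) = -1204 and O_K = ℤ[√-301].
Ramification test: 2 | -1204. The prime 2 ramifies in K.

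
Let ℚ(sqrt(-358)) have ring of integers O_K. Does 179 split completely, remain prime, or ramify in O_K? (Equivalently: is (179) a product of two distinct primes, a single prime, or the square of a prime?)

-358 mod 4 = 2, hence disc K = 4·(-358) = -1432 and O_K = ℤ[√-358].
disc(K) = -1432 = 179·(-8), so p = 179 is ramified.

ramified — (179) = 𝔭²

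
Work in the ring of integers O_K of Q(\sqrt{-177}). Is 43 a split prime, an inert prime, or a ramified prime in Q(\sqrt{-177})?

split — (43) = 𝔭₁𝔭₂ with 𝔭₁ ≠ 𝔭₂

d = -177 ≡ 3 (mod 4), so O_K = ℤ[√-177] and disc(K) = 4d = -708.
43 ∤ -708, so 43 is unramified.
Compute (-177/43) via Euler: 38^((43-1)/2) mod 43 = 1, so (-177/43) = 1.
Legendre symbol 1 ⇒ 43 is split.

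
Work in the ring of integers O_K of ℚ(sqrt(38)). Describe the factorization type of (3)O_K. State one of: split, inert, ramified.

Since 38 ≢ 1 mod 4, the ring of integers is ℤ[√38] with discriminant 4·38 = 152.
disc(K) = 152 is not divisible by 3; 3 is unramified.
(38/3) = 2^1 mod 3 = 2, giving Legendre symbol -1.
d is a non-residue mod p, hence 3 remains inert in O_K.

inert — (3) stays prime in O_K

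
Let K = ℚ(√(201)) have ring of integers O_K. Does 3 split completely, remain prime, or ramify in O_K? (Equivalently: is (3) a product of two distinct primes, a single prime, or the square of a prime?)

Since 201 ≡ 1 mod 4, the ring of integers is ℤ[(1+√201)/2] with discriminant 201.
Ramification test: 3 | 201. The prime 3 ramifies in K.

ramifies in O_K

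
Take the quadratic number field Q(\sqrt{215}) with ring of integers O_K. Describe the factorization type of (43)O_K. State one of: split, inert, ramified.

p ramifies

215 mod 4 = 3, hence disc K = 4·215 = 860 and O_K = ℤ[√215].
disc(K) = 860 = 43·20, so p = 43 is ramified.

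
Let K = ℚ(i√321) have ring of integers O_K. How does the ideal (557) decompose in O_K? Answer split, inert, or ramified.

-321 mod 4 = 3, hence disc K = 4·(-321) = -1284 and O_K = ℤ[√-321].
Since gcd(557, -1284) = 1 the prime 557 does not ramify.
Compute (-321/557) via Euler: 236^((557-1)/2) mod 557 = 1, so (-321/557) = 1.
d is a quadratic residue mod p, hence 557 splits in O_K.

p splits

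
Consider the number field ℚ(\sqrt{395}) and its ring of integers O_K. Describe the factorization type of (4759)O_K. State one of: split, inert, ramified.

395 mod 4 = 3, hence disc K = 4·395 = 1580 and O_K = ℤ[√395].
4759 ∤ 1580, so 4759 is unramified.
Compute (395/4759) via Euler: 395^((4759-1)/2) mod 4759 = 4758, so (395/4759) = -1.
Legendre symbol -1 ⇒ 4759 is inert.

4759 remains inert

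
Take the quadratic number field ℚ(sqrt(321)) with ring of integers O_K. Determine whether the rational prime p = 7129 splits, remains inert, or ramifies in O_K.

321 mod 4 = 1, hence disc K = 321 and O_K = ℤ[(1+√321)/2].
7129 ∤ 321, so 7129 is unramified.
Compute (321/7129) via Euler: 321^((7129-1)/2) mod 7129 = 7128, so (321/7129) = -1.
Legendre symbol -1 ⇒ 7129 is inert.

inert — (7129) stays prime in O_K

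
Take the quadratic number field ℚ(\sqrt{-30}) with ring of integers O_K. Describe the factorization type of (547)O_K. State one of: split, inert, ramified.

splits completely

Since -30 ≢ 1 mod 4, the ring of integers is ℤ[√-30] with discriminant 4·(-30) = -120.
Since gcd(547, -120) = 1 the prime 547 does not ramify.
Compute (-30/547) via Euler: 517^((547-1)/2) mod 547 = 1, so (-30/547) = 1.
(-30/547) = 1, so 547 splits.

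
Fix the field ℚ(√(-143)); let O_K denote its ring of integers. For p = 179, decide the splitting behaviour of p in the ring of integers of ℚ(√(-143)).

d = -143 ≡ 1 (mod 4), so O_K = ℤ[(1+√-143)/2] and disc(K) = d = -143.
Since gcd(179, -143) = 1 the prime 179 does not ramify.
Legendre symbol by Euler's criterion: (-143/179) ≡ (-143)^89 ≡ 1 (mod 179), i.e. (-143/179) = 1.
Legendre symbol 1 ⇒ 179 is split.

split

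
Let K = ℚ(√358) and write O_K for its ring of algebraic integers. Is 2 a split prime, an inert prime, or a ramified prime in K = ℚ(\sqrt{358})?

ramifies in O_K

358 mod 4 = 2, hence disc K = 4·358 = 1432 and O_K = ℤ[√358].
disc(K) = 1432 = 2·716, so p = 2 is ramified.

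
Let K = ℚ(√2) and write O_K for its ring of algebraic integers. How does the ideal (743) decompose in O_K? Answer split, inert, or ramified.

Since 2 ≢ 1 mod 4, the ring of integers is ℤ[√2] with discriminant 4·2 = 8.
disc(K) = 8 is not divisible by 743; 743 is unramified.
(2/743) = 2^371 mod 743 = 1, giving Legendre symbol 1.
(2/743) = 1, so 743 splits.

splits completely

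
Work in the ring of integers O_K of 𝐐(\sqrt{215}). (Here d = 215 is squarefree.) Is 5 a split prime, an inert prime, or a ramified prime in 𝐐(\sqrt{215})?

ramified

Since 215 ≢ 1 mod 4, the ring of integers is ℤ[√215] with discriminant 4·215 = 860.
5 divides disc(K) = 860, so 5 ramifies.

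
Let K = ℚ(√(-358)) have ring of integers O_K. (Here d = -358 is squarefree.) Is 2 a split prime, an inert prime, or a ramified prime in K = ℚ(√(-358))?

2 is ramified

-358 mod 4 = 2, hence disc K = 4·(-358) = -1432 and O_K = ℤ[√-358].
2 divides disc(K) = -1432, so 2 ramifies.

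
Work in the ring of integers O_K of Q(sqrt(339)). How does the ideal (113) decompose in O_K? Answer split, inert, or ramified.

ramifies in O_K

d = 339 ≡ 3 (mod 4), so O_K = ℤ[√339] and disc(K) = 4d = 1356.
113 divides disc(K) = 1356, so 113 ramifies.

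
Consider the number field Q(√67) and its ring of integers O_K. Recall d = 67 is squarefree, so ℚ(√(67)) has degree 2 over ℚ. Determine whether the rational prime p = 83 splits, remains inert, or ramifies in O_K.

d = 67 ≡ 3 (mod 4), so O_K = ℤ[√67] and disc(K) = 4d = 268.
disc(K) = 268 is not divisible by 83; 83 is unramified.
Legendre symbol by Euler's criterion: (67/83) ≡ 67^41 ≡ 82 (mod 83), i.e. (67/83) = -1.
d is a non-residue mod p, hence 83 remains inert in O_K.

inert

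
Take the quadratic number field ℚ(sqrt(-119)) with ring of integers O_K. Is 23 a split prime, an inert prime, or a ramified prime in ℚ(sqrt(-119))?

Since -119 ≡ 1 mod 4, the ring of integers is ℤ[(1+√-119)/2] with discriminant -119.
23 ∤ -119, so 23 is unramified.
(-119/23) = 19^11 mod 23 = 22, giving Legendre symbol -1.
d is a non-residue mod p, hence 23 remains inert in O_K.

inert — (23) stays prime in O_K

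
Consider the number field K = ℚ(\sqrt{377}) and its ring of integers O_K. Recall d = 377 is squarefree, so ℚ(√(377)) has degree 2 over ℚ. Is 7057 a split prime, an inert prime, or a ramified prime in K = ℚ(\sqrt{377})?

377 mod 4 = 1, hence disc K = 377 and O_K = ℤ[(1+√377)/2].
7057 ∤ 377, so 7057 is unramified.
Compute (377/7057) via Euler: 377^((7057-1)/2) mod 7057 = 1, so (377/7057) = 1.
Legendre symbol 1 ⇒ 7057 is split.

split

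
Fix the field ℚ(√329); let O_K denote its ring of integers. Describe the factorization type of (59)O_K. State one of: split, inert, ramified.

59 remains inert

Since 329 ≡ 1 mod 4, the ring of integers is ℤ[(1+√329)/2] with discriminant 329.
59 ∤ 329, so 59 is unramified.
(329/59) = 34^29 mod 59 = 58, giving Legendre symbol -1.
(329/59) = -1, so 59 is inert.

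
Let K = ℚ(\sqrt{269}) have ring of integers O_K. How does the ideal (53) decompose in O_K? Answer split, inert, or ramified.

d = 269 ≡ 1 (mod 4), so O_K = ℤ[(1+√269)/2] and disc(K) = d = 269.
53 ∤ 269, so 53 is unramified.
Legendre symbol by Euler's criterion: (269/53) ≡ 269^26 ≡ 1 (mod 53), i.e. (269/53) = 1.
(269/53) = 1, so 53 splits.

splits completely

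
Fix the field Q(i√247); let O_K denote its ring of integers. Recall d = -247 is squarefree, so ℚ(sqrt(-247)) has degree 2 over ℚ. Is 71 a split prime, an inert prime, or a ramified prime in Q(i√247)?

Since -247 ≡ 1 mod 4, the ring of integers is ℤ[(1+√-247)/2] with discriminant -247.
Since gcd(71, -247) = 1 the prime 71 does not ramify.
Legendre symbol by Euler's criterion: (-247/71) ≡ (-247)^35 ≡ 1 (mod 71), i.e. (-247/71) = 1.
(-247/71) = 1, so 71 splits.

splits completely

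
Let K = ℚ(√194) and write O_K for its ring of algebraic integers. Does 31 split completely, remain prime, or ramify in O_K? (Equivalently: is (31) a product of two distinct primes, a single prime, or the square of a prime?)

31 splits in O_K

194 mod 4 = 2, hence disc K = 4·194 = 776 and O_K = ℤ[√194].
disc(K) = 776 is not divisible by 31; 31 is unramified.
Compute (194/31) via Euler: 8^((31-1)/2) mod 31 = 1, so (194/31) = 1.
(194/31) = 1, so 31 splits.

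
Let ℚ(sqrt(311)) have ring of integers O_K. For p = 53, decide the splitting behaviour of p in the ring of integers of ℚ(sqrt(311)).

311 mod 4 = 3, hence disc K = 4·311 = 1244 and O_K = ℤ[√311].
Since gcd(53, 1244) = 1 the prime 53 does not ramify.
Legendre symbol by Euler's criterion: (311/53) ≡ 311^26 ≡ 1 (mod 53), i.e. (311/53) = 1.
(311/53) = 1, so 53 splits.

p splits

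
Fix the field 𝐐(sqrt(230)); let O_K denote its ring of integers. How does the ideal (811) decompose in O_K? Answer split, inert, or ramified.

d = 230 ≡ 2 (mod 4), so O_K = ℤ[√230] and disc(K) = 4d = 920.
811 ∤ 920, so 811 is unramified.
Legendre symbol by Euler's criterion: (230/811) ≡ 230^405 ≡ 1 (mod 811), i.e. (230/811) = 1.
d is a quadratic residue mod p, hence 811 splits in O_K.

split — (811) = 𝔭₁𝔭₂ with 𝔭₁ ≠ 𝔭₂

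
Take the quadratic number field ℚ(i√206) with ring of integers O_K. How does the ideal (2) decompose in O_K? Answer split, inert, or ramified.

d = -206 ≡ 2 (mod 4), so O_K = ℤ[√-206] and disc(K) = 4d = -824.
Ramification test: 2 | -824. The prime 2 ramifies in K.

p ramifies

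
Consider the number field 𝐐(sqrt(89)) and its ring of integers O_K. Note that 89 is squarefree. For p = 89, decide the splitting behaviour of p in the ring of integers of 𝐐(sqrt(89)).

Since 89 ≡ 1 mod 4, the ring of integers is ℤ[(1+√89)/2] with discriminant 89.
disc(K) = 89 = 89·1, so p = 89 is ramified.

ramifies in O_K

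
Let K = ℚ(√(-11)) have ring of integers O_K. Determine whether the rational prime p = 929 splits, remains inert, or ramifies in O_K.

split — (929) = 𝔭₁𝔭₂ with 𝔭₁ ≠ 𝔭₂

Since -11 ≡ 1 mod 4, the ring of integers is ℤ[(1+√-11)/2] with discriminant -11.
Since gcd(929, -11) = 1 the prime 929 does not ramify.
Euler's criterion: (-11)^464 mod 929 = 1. Thus (-11|929) = 1.
(-11/929) = 1, so 929 splits.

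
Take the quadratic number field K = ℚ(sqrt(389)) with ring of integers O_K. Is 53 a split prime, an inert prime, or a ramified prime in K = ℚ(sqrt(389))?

Since 389 ≡ 1 mod 4, the ring of integers is ℤ[(1+√389)/2] with discriminant 389.
disc(K) = 389 is not divisible by 53; 53 is unramified.
(389/53) = 18^26 mod 53 = 52, giving Legendre symbol -1.
Legendre symbol -1 ⇒ 53 is inert.

remains prime (inert)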